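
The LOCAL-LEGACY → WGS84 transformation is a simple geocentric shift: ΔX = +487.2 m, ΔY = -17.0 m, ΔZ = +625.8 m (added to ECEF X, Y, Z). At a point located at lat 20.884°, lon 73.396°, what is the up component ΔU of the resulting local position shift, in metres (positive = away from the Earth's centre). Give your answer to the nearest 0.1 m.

ΔU = 337.9 m

At φ = 20.884°, λ = 73.396°: sin φ = 0.356477, cos φ = 0.934304, sin λ = 0.958303, cos λ = 0.285755.
ΔU = cos φ cos λ·ΔX + cos φ sin λ·ΔY + sin φ·ΔZ = (0.934304)(0.285755)(487.2) + (0.934304)(0.958303)(-17.0) + (0.356477)(625.8) = 337.94 m.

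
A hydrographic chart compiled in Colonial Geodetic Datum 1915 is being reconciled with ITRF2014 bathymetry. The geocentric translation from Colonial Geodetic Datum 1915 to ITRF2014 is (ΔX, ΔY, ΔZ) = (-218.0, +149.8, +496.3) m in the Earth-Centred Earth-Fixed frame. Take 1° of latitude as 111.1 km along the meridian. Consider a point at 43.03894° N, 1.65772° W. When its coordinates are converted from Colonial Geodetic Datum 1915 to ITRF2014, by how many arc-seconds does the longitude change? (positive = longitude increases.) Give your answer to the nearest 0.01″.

sin φ = 0.682495, cos φ = 0.730890, sin λ = -0.028929, cos λ = 0.999581.
East component: ΔE = −sin λ·ΔX + cos λ·ΔY = −(-0.028929)(-218.0) + (0.999581)(149.8) = 143.43 m.
1° of latitude spans 111100 m; at latitude φ, 1° of longitude spans that × cos φ = 81201.9 m, so Δλ = 143.43 / 81201.9 × 3600 = 6.359″.

Δλ = 6.36″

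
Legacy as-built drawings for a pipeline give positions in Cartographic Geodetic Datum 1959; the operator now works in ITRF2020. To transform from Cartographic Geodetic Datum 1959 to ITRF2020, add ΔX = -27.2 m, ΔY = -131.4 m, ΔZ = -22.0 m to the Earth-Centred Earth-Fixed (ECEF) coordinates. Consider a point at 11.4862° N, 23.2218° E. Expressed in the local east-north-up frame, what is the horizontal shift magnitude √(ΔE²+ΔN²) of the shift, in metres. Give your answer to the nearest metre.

110 m

At φ = 11.4862°, λ = 23.2218°: sin φ = 0.199132, cos φ = 0.979973, sin λ = 0.394292, cos λ = 0.918985.
ΔE = −sin λ·ΔX + cos λ·ΔY = −(0.394292)·(-27.2) + (0.918985)·(-131.4) = -110.03 m.
ΔN = −sin φ cos λ·ΔX − sin φ sin λ·ΔY + cos φ·ΔZ = −(0.199132)(0.918985)(-27.2) − (0.199132)(0.394292)(-131.4) + (0.979973)(-22.0) = -6.26 m.
Horizontal magnitude = √(ΔE² + ΔN²) = √((-110.03)² + (-6.26)²) = 110.21 m.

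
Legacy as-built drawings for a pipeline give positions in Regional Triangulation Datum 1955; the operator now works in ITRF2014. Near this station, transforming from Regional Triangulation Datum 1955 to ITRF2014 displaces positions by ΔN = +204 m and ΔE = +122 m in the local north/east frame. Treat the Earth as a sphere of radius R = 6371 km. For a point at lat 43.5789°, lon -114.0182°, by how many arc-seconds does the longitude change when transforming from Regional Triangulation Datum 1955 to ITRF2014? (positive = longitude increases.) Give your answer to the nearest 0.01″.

Δλ = 5.45″

At latitude 43.5789°, cos φ = 0.724426.
One radian of longitude at latitude φ spans R cos φ, so Δλ = ΔE / (R cos φ) = 122.0 / (6371000 × 0.724426) = 2.6434e-05 rad = 5.452″.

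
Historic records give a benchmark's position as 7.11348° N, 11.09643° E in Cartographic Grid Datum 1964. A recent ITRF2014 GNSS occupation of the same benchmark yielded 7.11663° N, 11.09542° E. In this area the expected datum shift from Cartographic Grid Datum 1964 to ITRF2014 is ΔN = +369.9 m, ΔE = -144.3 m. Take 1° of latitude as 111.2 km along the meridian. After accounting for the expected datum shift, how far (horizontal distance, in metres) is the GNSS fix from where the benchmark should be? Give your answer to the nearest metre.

38 m

Observed coordinate differences: Δφ = +0.00315°, Δλ = -0.00101°.
Converting to metres (1° lat = 111200 m, cos φ = 0.992303): observed ΔN = 350.3 m, observed ΔE = -111.4 m.
Subtracting the expected shift leaves a residual of 350.3 − (369.9) = -19.6 m north and -111.4 − (-144.3) = 32.9 m east.
Residual distance = √((-19.6)² + 32.9²) = 38.3 m.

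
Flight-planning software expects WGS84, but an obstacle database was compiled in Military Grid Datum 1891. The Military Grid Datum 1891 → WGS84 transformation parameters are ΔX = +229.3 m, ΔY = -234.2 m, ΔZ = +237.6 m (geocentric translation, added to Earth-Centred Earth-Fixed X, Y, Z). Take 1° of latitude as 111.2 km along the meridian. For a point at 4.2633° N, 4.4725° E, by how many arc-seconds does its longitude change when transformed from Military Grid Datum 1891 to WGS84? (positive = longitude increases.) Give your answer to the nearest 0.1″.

sin φ = 0.074340, cos φ = 0.997233, sin λ = 0.077981, cos λ = 0.996955.
East component: ΔE = −sin λ·ΔX + cos λ·ΔY = −(0.077981)(229.3) + (0.996955)(-234.2) = -251.37 m.
1° of latitude spans 111200 m; at latitude φ, 1° of longitude spans that × cos φ = 110892.3 m, so Δλ = -251.37 / 110892.3 × 3600 = -8.160″.

Δλ = -8.2″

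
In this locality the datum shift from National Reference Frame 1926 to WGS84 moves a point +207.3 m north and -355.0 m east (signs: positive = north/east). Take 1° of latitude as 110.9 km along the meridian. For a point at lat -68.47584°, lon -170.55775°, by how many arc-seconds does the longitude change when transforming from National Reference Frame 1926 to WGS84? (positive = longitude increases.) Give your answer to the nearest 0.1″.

Δλ = -31.4″

At latitude -68.47584°, cos φ = 0.366894.
1° of longitude at this latitude = 110.9 × cos φ = 40.69 km, so Δλ = -355.0 / 40688.5 = -0.0087248° = -31.409″.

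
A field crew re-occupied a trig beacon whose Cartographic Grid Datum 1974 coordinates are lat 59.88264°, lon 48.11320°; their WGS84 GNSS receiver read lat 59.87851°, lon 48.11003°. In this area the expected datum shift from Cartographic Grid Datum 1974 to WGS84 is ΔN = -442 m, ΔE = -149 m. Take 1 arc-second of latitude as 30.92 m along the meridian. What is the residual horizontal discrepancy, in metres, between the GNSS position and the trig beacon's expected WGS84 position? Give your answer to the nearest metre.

33 m

Observed coordinate differences: Δφ = -0.00413°, Δλ = -0.00317°.
Converting to metres (1° lat = 111312 m, cos φ = 0.501773): observed ΔN = -459.7 m, observed ΔE = -177.1 m.
Subtracting the expected shift leaves a residual of -459.7 − (-442) = -17.7 m north and -177.1 − (-149) = -28.1 m east.
Residual distance = √((-17.7)² + (-28.1)²) = 33.2 m.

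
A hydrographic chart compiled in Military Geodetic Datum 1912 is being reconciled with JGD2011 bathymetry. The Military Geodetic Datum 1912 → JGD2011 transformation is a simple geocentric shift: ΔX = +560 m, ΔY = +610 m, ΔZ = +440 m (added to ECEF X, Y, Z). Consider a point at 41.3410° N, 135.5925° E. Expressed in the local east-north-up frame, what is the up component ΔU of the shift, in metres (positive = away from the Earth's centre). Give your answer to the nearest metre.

At φ = 41.3410°, λ = 135.5925°: sin φ = 0.660539, cos φ = 0.750792, sin λ = 0.699757, cos λ = -0.714381.
ΔU = cos φ cos λ·ΔX + cos φ sin λ·ΔY + sin φ·ΔZ = (0.750792)(-0.714381)(560) + (0.750792)(0.699757)(610) + (0.660539)(440) = 310.76 m.

ΔU = 311 m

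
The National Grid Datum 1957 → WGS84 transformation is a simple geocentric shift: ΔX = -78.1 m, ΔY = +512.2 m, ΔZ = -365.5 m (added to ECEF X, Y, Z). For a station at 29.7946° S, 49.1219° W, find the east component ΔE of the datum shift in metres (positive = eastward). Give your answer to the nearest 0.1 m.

At φ = -29.7946°, λ = -49.1219°: sin φ = -0.496892, cos φ = 0.867812, sin λ = -0.756104, cos λ = 0.654452.
ΔE = −sin λ·ΔX + cos λ·ΔY = −(-0.756104)·(-78.1) + (0.654452)·(512.2) = 276.16 m.

ΔE = 276.2 m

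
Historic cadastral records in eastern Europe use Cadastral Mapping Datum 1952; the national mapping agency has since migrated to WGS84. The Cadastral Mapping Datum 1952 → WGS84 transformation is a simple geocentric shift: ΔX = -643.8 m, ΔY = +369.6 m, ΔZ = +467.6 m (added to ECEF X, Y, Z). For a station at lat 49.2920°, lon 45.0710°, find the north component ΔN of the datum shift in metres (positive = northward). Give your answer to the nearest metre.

ΔN = 451 m

At φ = 49.2920°, λ = 45.0710°: sin φ = 0.758043, cos φ = 0.652204, sin λ = 0.707982, cos λ = 0.706230.
ΔN = −sin φ cos λ·ΔX − sin φ sin λ·ΔY + cos φ·ΔZ = −(0.758043)(0.706230)(-643.8) − (0.758043)(0.707982)(369.6) + (0.652204)(467.6) = 451.27 m.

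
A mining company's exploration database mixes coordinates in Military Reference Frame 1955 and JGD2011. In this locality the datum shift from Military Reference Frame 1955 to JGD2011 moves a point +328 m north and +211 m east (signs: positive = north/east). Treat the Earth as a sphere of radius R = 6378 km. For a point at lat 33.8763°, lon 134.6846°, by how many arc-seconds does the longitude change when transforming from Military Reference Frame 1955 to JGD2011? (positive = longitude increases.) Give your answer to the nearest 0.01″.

At latitude 33.8763°, cos φ = 0.830243.
One radian of longitude at latitude φ spans R cos φ, so Δλ = ΔE / (R cos φ) = 211.0 / (6378000 × 0.830243) = 3.9847e-05 rad = 8.219″.

Δλ = 8.22″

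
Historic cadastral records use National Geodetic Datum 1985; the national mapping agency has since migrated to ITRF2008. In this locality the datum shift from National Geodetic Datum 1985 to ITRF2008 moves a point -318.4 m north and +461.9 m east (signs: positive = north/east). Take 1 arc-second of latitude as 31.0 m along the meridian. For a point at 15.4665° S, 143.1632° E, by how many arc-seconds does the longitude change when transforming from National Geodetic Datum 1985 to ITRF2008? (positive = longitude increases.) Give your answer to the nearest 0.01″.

Δλ = 15.46″

At latitude -15.4665°, cos φ = 0.963787.
1″ of longitude at this latitude = 31.00 × cos φ = 29.8774 m, so Δλ = 461.9 / 29.8774 = 15.460″.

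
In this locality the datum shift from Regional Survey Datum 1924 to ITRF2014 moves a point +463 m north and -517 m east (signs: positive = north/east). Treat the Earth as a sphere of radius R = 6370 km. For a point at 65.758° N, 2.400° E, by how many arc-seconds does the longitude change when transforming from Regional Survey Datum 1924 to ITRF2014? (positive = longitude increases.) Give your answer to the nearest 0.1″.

Δλ = -40.8″

At latitude 65.758°, cos φ = 0.410592.
One radian of longitude at latitude φ spans R cos φ, so Δλ = ΔE / (R cos φ) = -517.0 / (6370000 × 0.410592) = -1.9767e-04 rad = -40.772″.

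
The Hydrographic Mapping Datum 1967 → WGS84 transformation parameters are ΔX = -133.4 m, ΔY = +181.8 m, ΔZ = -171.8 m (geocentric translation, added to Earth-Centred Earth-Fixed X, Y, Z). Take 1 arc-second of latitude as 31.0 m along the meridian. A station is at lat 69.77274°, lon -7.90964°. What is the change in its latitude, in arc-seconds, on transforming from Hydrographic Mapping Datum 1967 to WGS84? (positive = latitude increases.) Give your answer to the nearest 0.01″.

sin φ = 0.938329, cos φ = 0.345745, sin λ = -0.137611, cos λ = 0.990486.
North component: ΔN = −sin φ cos λ·ΔX − sin φ sin λ·ΔY + cos φ·ΔZ = −(0.938329)(0.990486)(-133.4) − (0.938329)(-0.137611)(181.8) + (0.345745)(-171.8) = 88.06 m.
1° of latitude spans 3600 × 31.00 = 111600 m, so Δφ = 88.06 / 111600 × 3600 = 2.841″.

Δφ = 2.84″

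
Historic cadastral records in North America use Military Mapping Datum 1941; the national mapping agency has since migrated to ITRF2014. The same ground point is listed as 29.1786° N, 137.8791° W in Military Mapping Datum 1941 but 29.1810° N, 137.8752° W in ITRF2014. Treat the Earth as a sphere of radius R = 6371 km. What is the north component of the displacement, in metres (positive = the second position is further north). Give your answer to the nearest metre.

Δφ = 29.1810° − 29.1786° = +0.0024°; Δλ = -137.8752° − -137.8791° = +0.0039°.
1° along a meridian = πR/180 = 111195 m.
ΔN = Δφ × 111195 = 266.9 m; ΔE = Δλ × 111195 × cos(29.1786°) = +0.0039 × 111195 × 0.873104 = 378.6 m.

ΔN = 267 m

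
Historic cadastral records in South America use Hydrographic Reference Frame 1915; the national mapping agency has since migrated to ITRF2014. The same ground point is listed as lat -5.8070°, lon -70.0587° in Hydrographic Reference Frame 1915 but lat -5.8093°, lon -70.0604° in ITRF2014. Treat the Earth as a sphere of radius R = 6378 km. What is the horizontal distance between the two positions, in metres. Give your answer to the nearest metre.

318 m

Δφ = -5.8093° − -5.8070° = -0.0023°; Δλ = -70.0604° − -70.0587° = -0.0017°.
1° along a meridian = πR/180 = 111317 m.
ΔN = Δφ × 111317 = -256.0 m; ΔE = Δλ × 111317 × cos(-5.8070°) = -0.0017 × 111317 × 0.994868 = -188.3 m.
Distance = √(ΔE² + ΔN²) = √((-188.3)² + (-256.0)²) = 317.8 m.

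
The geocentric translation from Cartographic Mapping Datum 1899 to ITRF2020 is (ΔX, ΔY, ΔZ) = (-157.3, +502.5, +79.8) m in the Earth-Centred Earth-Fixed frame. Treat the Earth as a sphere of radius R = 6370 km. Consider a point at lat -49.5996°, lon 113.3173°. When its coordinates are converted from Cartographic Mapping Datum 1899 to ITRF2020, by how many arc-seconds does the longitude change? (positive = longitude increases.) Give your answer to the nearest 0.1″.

sin φ = -0.761534, cos φ = 0.648125, sin λ = 0.918327, cos λ = -0.395823.
East component: ΔE = −sin λ·ΔX + cos λ·ΔY = −(0.918327)(-157.3) + (-0.395823)(502.5) = -54.45 m.
1° of latitude spans πR/180 = 111177 m; at latitude φ, 1° of longitude spans that × cos φ = 72056.9 m, so Δλ = -54.45 / 72056.9 × 3600 = -2.720″.

Δλ = -2.7″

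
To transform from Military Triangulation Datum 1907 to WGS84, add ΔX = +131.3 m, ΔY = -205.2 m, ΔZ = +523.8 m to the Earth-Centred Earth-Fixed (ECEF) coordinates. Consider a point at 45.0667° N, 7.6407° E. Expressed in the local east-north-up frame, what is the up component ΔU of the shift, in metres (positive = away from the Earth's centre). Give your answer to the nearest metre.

At φ = 45.0667°, λ = 7.6407°: sin φ = 0.707929, cos φ = 0.706283, sin λ = 0.132960, cos λ = 0.991121.
ΔU = cos φ cos λ·ΔX + cos φ sin λ·ΔY + sin φ·ΔZ = (0.706283)(0.991121)(131.3) + (0.706283)(0.132960)(-205.2) + (0.707929)(523.8) = 443.46 m.

ΔU = 443 m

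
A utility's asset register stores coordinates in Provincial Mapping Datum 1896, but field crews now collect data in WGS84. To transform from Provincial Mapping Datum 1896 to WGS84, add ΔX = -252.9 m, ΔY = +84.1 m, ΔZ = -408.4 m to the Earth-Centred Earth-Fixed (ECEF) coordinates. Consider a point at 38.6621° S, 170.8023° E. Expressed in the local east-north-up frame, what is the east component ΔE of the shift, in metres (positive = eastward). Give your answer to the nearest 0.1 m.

The local east axis at (φ, λ) is (−sin λ, cos λ, 0), so ΔE = −sin(170.8023°)·(-252.9) + cos(170.8023°)·84.1 = -42.59 m.

ΔE = -42.6 m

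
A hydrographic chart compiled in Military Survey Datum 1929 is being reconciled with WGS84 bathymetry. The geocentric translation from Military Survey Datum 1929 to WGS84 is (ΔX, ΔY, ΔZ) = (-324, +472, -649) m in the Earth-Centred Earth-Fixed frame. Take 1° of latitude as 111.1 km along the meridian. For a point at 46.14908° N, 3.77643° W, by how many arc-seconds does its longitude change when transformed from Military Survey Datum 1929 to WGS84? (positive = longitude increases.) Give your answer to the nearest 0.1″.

Δλ = 21.0″

sin φ = 0.721145, cos φ = 0.692784, sin λ = -0.065863, cos λ = 0.997829.
East component: ΔE = −sin λ·ΔX + cos λ·ΔY = −(-0.065863)(-324) + (0.997829)(472) = 449.64 m.
1° of latitude spans 111100 m; at latitude φ, 1° of longitude spans that × cos φ = 76968.3 m, so Δλ = 449.64 / 76968.3 × 3600 = 21.031″.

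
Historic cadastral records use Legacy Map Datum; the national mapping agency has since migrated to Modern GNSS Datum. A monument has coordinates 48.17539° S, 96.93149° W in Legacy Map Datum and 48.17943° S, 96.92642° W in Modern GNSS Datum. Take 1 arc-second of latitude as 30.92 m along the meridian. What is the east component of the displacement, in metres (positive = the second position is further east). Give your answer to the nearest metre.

Δφ = -48.17943° − -48.17539° = -0.00404°; Δλ = -96.92642° − -96.93149° = +0.00507°.
1° of latitude = 3600 × 30.92 = 111312 m.
ΔN = Δφ × 111312 = -449.7 m; ΔE = Δλ × 111312 × cos(-48.17539°) = +0.00507 × 111312 × 0.666853 = 376.3 m.

ΔE = 376 m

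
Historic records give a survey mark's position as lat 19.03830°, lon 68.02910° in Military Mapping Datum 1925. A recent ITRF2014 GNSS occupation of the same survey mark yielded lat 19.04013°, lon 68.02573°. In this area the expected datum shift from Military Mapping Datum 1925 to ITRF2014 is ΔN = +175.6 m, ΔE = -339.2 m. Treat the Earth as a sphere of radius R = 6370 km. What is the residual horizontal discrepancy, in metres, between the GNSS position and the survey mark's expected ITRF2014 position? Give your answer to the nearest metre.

32 m

Observed coordinate differences: Δφ = +0.00183°, Δλ = -0.00337°.
Converting to metres (1° lat = 111177 m, cos φ = 0.945301): observed ΔN = 203.5 m, observed ΔE = -354.2 m.
Subtracting the expected shift leaves a residual of 203.5 − (175.6) = 27.9 m north and -354.2 − (-339.2) = -15.0 m east.
Residual distance = √(27.9² + (-15.0)²) = 31.6 m.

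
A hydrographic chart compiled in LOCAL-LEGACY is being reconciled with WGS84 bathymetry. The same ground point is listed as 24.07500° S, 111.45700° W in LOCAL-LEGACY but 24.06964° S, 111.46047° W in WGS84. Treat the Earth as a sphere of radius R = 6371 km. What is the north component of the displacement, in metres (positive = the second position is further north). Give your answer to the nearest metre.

ΔN = 596 m

Δφ = -24.06964° − -24.07500° = +0.00536°; Δλ = -111.46047° − -111.45700° = -0.00347°.
1° along a meridian = πR/180 = 111195 m.
ΔN = Δφ × 111195 = 596.0 m; ΔE = Δλ × 111195 × cos(-24.07500°) = -0.00347 × 111195 × 0.913012 = -352.3 m.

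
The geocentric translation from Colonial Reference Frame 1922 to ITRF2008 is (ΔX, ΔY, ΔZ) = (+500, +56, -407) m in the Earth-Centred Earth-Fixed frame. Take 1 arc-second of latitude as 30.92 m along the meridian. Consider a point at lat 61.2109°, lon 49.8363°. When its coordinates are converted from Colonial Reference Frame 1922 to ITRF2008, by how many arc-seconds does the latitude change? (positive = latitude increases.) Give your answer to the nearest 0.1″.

Δφ = -16.7″

sin φ = 0.876398, cos φ = 0.481587, sin λ = 0.764205, cos λ = 0.644974.
North component: ΔN = −sin φ cos λ·ΔX − sin φ sin λ·ΔY + cos φ·ΔZ = −(0.876398)(0.644974)(500) − (0.876398)(0.764205)(56) + (0.481587)(-407) = -516.14 m.
1° of latitude spans 3600 × 30.92 = 111312 m, so Δφ = -516.14 / 111312 × 3600 = -16.693″.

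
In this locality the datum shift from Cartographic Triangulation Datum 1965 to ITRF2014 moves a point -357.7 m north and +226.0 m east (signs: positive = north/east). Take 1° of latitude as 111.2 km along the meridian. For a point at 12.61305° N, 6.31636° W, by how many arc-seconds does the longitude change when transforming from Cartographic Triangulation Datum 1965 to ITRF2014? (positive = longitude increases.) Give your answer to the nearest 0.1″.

Δλ = 7.5″

At latitude 12.61305°, cos φ = 0.975867.
1° of longitude at this latitude = 111.2 × cos φ = 108.52 km, so Δλ = 226.0 / 108516.4 = 0.0020826° = 7.497″.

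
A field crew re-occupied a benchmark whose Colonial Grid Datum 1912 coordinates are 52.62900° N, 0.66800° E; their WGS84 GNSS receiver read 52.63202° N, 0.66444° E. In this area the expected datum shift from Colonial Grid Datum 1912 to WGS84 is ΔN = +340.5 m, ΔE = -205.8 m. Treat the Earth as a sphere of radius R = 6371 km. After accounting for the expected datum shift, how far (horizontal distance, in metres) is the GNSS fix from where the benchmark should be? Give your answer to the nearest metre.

35 m

Observed coordinate differences: Δφ = +0.00302°, Δλ = -0.00356°.
Converting to metres (1° lat = 111195 m, cos φ = 0.606974): observed ΔN = 335.8 m, observed ΔE = -240.3 m.
Subtracting the expected shift leaves a residual of 335.8 − (340.5) = -4.7 m north and -240.3 − (-205.8) = -34.5 m east.
Residual distance = √((-4.7)² + (-34.5)²) = 34.8 m.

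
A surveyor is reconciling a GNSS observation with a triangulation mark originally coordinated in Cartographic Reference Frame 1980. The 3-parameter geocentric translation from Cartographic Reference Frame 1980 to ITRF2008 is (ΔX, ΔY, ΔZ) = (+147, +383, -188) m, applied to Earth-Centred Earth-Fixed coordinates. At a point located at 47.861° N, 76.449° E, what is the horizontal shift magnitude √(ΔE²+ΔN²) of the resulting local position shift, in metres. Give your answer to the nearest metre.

431 m

At φ = 47.861°, λ = 76.449°: sin φ = 0.741519, cos φ = 0.670932, sin λ = 0.972162, cos λ = 0.234311.
ΔE = −sin λ·ΔX + cos λ·ΔY = −(0.972162)·(147) + (0.234311)·(383) = -53.17 m.
ΔN = −sin φ cos λ·ΔX − sin φ sin λ·ΔY + cos φ·ΔZ = −(0.741519)(0.234311)(147) − (0.741519)(0.972162)(383) + (0.670932)(-188) = -427.77 m.
Horizontal magnitude = √(ΔE² + ΔN²) = √((-53.17)² + (-427.77)²) = 431.06 m.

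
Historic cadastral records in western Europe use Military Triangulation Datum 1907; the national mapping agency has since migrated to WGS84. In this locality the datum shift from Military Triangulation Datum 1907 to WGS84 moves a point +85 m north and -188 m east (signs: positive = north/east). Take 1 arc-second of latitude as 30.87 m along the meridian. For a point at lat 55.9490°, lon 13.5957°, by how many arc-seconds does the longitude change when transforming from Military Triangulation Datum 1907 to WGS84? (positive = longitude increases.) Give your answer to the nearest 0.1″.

At latitude 55.9490°, cos φ = 0.559931.
1″ of longitude at this latitude = 30.87 × cos φ = 17.2851 m, so Δλ = -188.0 / 17.2851 = -10.876″.

Δλ = -10.9″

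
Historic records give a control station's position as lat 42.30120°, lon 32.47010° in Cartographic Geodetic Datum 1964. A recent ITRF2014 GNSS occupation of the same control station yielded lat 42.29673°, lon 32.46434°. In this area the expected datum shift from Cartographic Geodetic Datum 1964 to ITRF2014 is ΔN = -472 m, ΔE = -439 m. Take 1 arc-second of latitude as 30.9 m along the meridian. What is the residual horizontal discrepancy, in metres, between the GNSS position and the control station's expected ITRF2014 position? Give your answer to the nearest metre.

43 m

Observed coordinate differences: Δφ = -0.00447°, Δλ = -0.00576°.
Converting to metres (1° lat = 111240 m, cos φ = 0.739617): observed ΔN = -497.2 m, observed ΔE = -473.9 m.
Subtracting the expected shift leaves a residual of -497.2 − (-472) = -25.2 m north and -473.9 − (-439) = -34.9 m east.
Residual distance = √((-25.2)² + (-34.9)²) = 43.1 m.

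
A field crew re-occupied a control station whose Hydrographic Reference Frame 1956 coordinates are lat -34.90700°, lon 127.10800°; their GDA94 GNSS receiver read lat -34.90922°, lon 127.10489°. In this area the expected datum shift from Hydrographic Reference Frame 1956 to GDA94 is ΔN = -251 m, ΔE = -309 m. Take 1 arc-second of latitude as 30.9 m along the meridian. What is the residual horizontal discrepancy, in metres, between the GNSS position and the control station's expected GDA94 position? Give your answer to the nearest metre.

26 m

Observed coordinate differences: Δφ = -0.00222°, Δλ = -0.00311°.
Converting to metres (1° lat = 111240 m, cos φ = 0.820082): observed ΔN = -247.0 m, observed ΔE = -283.7 m.
Subtracting the expected shift leaves a residual of -247.0 − (-251) = 4.0 m north and -283.7 − (-309) = 25.3 m east.
Residual distance = √(4.0² + 25.3²) = 25.6 m.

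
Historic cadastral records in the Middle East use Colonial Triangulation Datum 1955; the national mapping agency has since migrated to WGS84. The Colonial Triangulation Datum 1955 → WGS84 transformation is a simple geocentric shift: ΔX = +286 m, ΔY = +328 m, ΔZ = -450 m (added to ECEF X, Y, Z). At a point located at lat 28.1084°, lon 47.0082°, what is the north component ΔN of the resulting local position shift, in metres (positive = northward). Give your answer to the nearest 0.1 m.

The local north axis is (−sin φ cos λ, −sin φ sin λ, cos φ), giving ΔN = -91.883 − 113.034 − 396.926 = -601.84 m.

ΔN = -601.8 m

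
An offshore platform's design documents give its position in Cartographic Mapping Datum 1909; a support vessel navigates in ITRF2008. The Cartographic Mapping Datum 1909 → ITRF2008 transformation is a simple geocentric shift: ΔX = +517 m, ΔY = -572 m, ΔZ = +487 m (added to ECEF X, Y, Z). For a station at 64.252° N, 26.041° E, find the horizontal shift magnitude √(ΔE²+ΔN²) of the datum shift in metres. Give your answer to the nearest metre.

741 m

The local east axis at (φ, λ) is (−sin λ, cos λ, 0), so ΔE = −sin(26.041°)·517 + cos(26.041°)·(-572) = -740.90 m.
The local north axis is (−sin φ cos λ, −sin φ sin λ, cos φ), giving ΔN = -418.394 + 226.184 + 211.560 = 19.35 m.
Horizontal magnitude = √(ΔE² + ΔN²) = √((-740.90)² + 19.35²) = 741.15 m.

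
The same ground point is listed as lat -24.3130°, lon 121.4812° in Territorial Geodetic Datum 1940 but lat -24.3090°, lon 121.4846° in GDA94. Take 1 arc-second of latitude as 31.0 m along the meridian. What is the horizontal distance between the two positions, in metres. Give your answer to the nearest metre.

Δφ = -24.3090° − -24.3130° = +0.0040°; Δλ = 121.4846° − 121.4812° = +0.0034°.
1° of latitude = 3600 × 31.00 = 111600 m.
ΔN = Δφ × 111600 = 446.4 m; ΔE = Δλ × 111600 × cos(-24.3130°) = +0.0034 × 111600 × 0.911310 = 345.8 m.
Distance = √(ΔE² + ΔN²) = √(345.8² + 446.4²) = 564.7 m.

565 m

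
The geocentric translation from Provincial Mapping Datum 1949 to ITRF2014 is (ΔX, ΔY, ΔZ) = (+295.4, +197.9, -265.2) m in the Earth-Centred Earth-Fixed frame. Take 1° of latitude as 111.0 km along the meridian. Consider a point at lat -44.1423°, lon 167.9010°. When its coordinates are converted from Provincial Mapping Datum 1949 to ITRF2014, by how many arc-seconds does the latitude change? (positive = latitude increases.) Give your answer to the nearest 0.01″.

sin φ = -0.696443, cos φ = 0.717612, sin λ = 0.209601, cos λ = -0.977787.
North component: ΔN = −sin φ cos λ·ΔX − sin φ sin λ·ΔY + cos φ·ΔZ = −(-0.696443)(-0.977787)(295.4) − (-0.696443)(0.209601)(197.9) + (0.717612)(-265.2) = -362.58 m.
1° of latitude spans 111000 m, so Δφ = -362.58 / 111000 × 3600 = -11.759″.

Δφ = -11.76″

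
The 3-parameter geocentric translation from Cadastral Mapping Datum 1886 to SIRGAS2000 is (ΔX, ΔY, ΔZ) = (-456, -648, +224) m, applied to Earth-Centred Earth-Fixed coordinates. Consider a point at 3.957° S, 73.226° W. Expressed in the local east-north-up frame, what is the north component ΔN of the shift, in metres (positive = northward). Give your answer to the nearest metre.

At φ = -3.957°, λ = -73.226°: sin φ = -0.069008, cos φ = 0.997616, sin λ = -0.957451, cos λ = 0.288597.
ΔN = −sin φ cos λ·ΔX − sin φ sin λ·ΔY + cos φ·ΔZ = −(-0.069008)(0.288597)(-456) − (-0.069008)(-0.957451)(-648) + (0.997616)(224) = 257.20 m.

ΔN = 257 m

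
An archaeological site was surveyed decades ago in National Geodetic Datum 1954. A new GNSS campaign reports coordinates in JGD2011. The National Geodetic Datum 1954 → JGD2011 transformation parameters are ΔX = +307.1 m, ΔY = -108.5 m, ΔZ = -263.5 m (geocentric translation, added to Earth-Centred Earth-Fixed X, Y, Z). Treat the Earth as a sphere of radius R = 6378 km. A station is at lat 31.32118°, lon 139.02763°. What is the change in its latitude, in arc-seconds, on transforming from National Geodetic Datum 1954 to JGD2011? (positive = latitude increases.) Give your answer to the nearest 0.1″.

sin φ = 0.519835, cos φ = 0.854267, sin λ = 0.655695, cos λ = -0.755026.
North component: ΔN = −sin φ cos λ·ΔX − sin φ sin λ·ΔY + cos φ·ΔZ = −(0.519835)(-0.755026)(307.1) − (0.519835)(0.655695)(-108.5) + (0.854267)(-263.5) = -67.58 m.
1° of latitude spans πR/180 = 111317 m, so Δφ = -67.58 / 111317 × 3600 = -2.186″.

Δφ = -2.2″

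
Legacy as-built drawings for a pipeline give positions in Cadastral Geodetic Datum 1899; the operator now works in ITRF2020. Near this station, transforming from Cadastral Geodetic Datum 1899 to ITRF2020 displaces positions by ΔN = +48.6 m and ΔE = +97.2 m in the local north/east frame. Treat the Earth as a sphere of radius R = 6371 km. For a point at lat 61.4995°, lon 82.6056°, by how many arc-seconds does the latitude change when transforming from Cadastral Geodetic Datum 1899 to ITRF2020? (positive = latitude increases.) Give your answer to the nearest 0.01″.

On a sphere of radius R, 1 rad of latitude = R, so Δφ = ΔN / R = 48.6 / 6371000 = 7.6283e-06 rad = 1.573″.

Δφ = 1.57″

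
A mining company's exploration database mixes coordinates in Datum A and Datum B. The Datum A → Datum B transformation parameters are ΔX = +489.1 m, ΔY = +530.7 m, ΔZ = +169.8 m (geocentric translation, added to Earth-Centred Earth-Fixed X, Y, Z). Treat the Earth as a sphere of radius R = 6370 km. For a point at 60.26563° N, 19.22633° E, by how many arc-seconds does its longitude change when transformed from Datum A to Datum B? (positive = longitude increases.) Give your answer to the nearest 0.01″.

sin φ = 0.868334, cos φ = 0.495980, sin λ = 0.329301, cos λ = 0.944225.
East component: ΔE = −sin λ·ΔX + cos λ·ΔY = −(0.329301)(489.1) + (0.944225)(530.7) = 340.04 m.
1° of latitude spans πR/180 = 111177 m; at latitude φ, 1° of longitude spans that × cos φ = 55141.8 m, so Δλ = 340.04 / 55141.8 × 3600 = 22.200″.

Δλ = 22.20″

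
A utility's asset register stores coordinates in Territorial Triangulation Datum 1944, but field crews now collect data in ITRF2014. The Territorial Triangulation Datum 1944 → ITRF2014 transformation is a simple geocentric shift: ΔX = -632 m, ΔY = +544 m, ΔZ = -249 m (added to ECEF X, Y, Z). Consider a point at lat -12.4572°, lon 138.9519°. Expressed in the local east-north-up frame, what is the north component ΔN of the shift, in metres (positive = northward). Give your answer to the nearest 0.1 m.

ΔN = -63.3 m

The local north axis is (−sin φ cos λ, −sin φ sin λ, cos φ), giving ΔN = 102.814 + 77.060 − 243.138 = -63.26 m.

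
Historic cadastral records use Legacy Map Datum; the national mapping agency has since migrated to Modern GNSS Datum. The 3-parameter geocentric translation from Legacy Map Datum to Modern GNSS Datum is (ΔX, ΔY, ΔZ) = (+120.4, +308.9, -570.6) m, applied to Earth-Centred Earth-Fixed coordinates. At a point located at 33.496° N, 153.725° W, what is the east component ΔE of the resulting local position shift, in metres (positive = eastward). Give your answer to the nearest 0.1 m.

ΔE = -223.7 m

The local east axis at (φ, λ) is (−sin λ, cos λ, 0), so ΔE = −sin(-153.725°)·120.4 + cos(-153.725°)·308.9 = -223.69 m.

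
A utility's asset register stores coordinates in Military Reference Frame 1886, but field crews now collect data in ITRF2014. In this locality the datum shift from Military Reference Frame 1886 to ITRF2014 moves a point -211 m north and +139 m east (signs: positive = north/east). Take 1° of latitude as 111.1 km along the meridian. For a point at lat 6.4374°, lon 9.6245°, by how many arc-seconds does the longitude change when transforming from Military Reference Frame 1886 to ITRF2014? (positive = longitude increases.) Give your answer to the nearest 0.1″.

Δλ = 4.5″

At latitude 6.4374°, cos φ = 0.993695.
1° of longitude at this latitude = 111.1 × cos φ = 110.40 km, so Δλ = 139.0 / 110399.5 = 0.0012591° = 4.533″.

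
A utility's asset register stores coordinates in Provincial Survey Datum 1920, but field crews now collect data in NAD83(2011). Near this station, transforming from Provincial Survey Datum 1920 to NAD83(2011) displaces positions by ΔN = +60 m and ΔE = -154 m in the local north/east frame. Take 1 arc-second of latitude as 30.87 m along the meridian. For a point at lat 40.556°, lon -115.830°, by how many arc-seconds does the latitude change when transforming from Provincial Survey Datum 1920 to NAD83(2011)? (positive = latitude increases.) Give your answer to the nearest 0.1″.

Δφ = 1.9″

1″ of latitude = 30.87 m, so Δφ = 60.0 / 30.87 = 1.944″.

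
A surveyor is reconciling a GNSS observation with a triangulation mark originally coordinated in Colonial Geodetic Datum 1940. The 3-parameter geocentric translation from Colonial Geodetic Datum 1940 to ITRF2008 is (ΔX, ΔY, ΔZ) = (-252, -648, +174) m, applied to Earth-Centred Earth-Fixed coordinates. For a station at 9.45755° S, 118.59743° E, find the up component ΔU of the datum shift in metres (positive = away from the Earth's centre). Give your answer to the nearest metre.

ΔU = -471 m

At φ = -9.45755°, λ = 118.59743°: sin φ = -0.164317, cos φ = 0.986408, sin λ = 0.878004, cos λ = -0.478652.
ΔU = cos φ cos λ·ΔX + cos φ sin λ·ΔY + sin φ·ΔZ = (0.986408)(-0.478652)(-252) + (0.986408)(0.878004)(-648) + (-0.164317)(174) = -470.82 m.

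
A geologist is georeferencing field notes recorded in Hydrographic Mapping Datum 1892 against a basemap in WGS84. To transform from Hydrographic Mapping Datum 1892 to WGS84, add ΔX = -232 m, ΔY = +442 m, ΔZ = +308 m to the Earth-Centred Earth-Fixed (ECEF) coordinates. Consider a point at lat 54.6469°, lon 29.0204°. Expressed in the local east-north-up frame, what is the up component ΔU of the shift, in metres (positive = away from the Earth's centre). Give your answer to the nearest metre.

The local up (radial) axis is (cos φ cos λ, cos φ sin λ, sin φ), giving ΔU = -117.384 + 124.068 + 251.205 = 257.89 m.

ΔU = 258 m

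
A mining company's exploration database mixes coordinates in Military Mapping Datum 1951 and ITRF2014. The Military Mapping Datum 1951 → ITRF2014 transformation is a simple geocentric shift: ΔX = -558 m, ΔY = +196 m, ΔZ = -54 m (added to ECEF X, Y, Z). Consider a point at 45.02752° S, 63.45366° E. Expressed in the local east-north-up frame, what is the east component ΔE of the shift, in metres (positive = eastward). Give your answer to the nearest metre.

ΔE = 587 m

At φ = -45.02752°, λ = 63.45366°: sin φ = -0.707446, cos φ = 0.706767, sin λ = 0.894573, cos λ = 0.446921.
ΔE = −sin λ·ΔX + cos λ·ΔY = −(0.894573)·(-558) + (0.446921)·(196) = 586.77 m.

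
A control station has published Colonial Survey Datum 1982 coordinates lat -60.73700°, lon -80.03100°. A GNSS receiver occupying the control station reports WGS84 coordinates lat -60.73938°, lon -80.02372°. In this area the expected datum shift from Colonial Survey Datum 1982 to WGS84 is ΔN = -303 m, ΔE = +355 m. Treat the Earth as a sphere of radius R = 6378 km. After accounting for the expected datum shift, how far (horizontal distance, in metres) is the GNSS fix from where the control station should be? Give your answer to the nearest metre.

Observed coordinate differences: Δφ = -0.00238°, Δλ = +0.00728°.
Converting to metres (1° lat = 111317 m, cos φ = 0.488819): observed ΔN = -264.9 m, observed ΔE = 396.1 m.
Subtracting the expected shift leaves a residual of -264.9 − (-303) = 38.1 m north and 396.1 − (355) = 41.1 m east.
Residual distance = √(38.1² + 41.1²) = 56.0 m.

56 m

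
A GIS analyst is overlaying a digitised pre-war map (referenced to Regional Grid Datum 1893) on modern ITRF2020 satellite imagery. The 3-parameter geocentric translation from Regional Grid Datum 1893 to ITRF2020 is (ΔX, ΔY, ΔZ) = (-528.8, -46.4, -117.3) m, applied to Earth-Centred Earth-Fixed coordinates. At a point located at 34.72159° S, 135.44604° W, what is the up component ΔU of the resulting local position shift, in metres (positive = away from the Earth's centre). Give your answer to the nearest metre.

The local up (radial) axis is (cos φ cos λ, cos φ sin λ, sin φ), giving ΔU = 309.717 + 26.757 + 66.813 = 403.29 m.

ΔU = 403 m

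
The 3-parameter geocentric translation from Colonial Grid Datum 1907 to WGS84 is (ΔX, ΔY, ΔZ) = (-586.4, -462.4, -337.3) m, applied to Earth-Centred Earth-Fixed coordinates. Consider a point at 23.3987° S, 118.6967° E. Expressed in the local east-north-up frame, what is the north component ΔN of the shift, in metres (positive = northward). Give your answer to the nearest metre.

ΔN = -359 m

At φ = -23.3987°, λ = 118.6967°: sin φ = -0.397127, cos φ = 0.917764, sin λ = 0.877174, cos λ = -0.480173.
ΔN = −sin φ cos λ·ΔX − sin φ sin λ·ΔY + cos φ·ΔZ = −(-0.397127)(-0.480173)(-586.4) − (-0.397127)(0.877174)(-462.4) + (0.917764)(-337.3) = -358.82 m.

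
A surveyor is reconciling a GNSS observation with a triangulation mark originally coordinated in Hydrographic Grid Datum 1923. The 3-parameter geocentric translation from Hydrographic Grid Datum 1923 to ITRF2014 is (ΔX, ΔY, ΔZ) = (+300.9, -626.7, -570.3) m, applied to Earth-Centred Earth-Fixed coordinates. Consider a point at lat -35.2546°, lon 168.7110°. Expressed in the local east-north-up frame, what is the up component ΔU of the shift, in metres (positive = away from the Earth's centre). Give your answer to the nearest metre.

ΔU = -12 m

At φ = -35.2546°, λ = 168.7110°: sin φ = -0.577211, cos φ = 0.816595, sin λ = 0.195758, cos λ = -0.980652.
ΔU = cos φ cos λ·ΔX + cos φ sin λ·ΔY + sin φ·ΔZ = (0.816595)(-0.980652)(300.9) + (0.816595)(0.195758)(-626.7) + (-0.577211)(-570.3) = -11.96 m.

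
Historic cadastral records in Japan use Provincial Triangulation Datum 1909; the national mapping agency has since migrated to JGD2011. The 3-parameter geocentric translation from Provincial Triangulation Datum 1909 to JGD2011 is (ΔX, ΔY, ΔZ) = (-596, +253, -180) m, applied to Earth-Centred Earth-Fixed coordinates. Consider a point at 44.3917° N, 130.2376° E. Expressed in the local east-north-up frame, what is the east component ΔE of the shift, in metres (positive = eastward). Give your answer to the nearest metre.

ΔE = 292 m

The local east axis at (φ, λ) is (−sin λ, cos λ, 0), so ΔE = −sin(130.2376°)·(-596) + cos(130.2376°)·253 = 291.54 m.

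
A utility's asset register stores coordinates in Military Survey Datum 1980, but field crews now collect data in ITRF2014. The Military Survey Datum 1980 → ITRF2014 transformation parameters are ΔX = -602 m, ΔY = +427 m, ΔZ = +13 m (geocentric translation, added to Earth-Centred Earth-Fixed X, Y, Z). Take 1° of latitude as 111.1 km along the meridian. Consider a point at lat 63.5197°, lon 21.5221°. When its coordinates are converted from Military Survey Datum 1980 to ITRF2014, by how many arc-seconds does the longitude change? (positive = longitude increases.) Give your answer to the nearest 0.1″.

Δλ = 44.9″

sin φ = 0.895088, cos φ = 0.445890, sin λ = 0.366860, cos λ = 0.930276.
East component: ΔE = −sin λ·ΔX + cos λ·ΔY = −(0.366860)(-602) + (0.930276)(427) = 618.08 m.
1° of latitude spans 111100 m; at latitude φ, 1° of longitude spans that × cos φ = 49538.4 m, so Δλ = 618.08 / 49538.4 × 3600 = 44.916″.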